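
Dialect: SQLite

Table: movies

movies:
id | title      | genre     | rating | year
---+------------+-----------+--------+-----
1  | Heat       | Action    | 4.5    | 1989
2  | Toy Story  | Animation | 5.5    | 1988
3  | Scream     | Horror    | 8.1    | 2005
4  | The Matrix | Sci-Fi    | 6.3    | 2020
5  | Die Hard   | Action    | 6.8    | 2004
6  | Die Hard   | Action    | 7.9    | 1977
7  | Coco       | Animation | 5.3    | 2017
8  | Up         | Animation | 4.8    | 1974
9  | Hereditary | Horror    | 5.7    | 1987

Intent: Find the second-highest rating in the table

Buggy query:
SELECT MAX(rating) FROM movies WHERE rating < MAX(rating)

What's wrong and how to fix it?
Bug: MAX(rating) on the right of the comparison is an aggregate-in-WHERE error

Fix: Compute the overall MAX in a subquery, then take MAX of rows below it

Corrected query:
SELECT MAX(rating) FROM movies WHERE rating < (SELECT MAX(rating) FROM movies)

Result:
MAX(rating)
-----------
7.9        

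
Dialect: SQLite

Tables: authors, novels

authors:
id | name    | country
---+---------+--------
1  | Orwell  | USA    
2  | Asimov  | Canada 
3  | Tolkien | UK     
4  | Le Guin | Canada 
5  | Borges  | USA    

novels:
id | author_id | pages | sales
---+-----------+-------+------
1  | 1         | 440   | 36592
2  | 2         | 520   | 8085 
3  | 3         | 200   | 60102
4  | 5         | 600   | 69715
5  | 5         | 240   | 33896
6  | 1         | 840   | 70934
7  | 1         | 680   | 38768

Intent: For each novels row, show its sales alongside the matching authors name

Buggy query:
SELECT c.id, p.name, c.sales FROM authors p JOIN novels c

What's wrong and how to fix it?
Bug: JOIN with no ON clause produces a cartesian product; every novels row pairs with every authors row

Fix: Add ON c.author_id = p.id to the JOIN

Corrected query:
SELECT c.id, p.name, c.sales FROM authors p JOIN novels c ON c.author_id = p.id

Result:
id | name    | sales
---+---------+------
1  | Orwell  | 36592
2  | Asimov  | 8085 
3  | Tolkien | 60102
4  | Borges  | 69715
5  | Borges  | 33896
6  | Orwell  | 70934
7  | Orwell  | 38768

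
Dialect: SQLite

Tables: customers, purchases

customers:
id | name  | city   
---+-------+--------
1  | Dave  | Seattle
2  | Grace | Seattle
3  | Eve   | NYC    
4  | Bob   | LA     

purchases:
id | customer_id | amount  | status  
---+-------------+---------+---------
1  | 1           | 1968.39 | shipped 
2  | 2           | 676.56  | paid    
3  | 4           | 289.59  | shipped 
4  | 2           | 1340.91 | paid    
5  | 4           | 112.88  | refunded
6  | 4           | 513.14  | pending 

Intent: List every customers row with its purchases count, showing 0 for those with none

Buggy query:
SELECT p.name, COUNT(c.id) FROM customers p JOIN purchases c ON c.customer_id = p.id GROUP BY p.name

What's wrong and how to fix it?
Bug: An inner join excludes parents with zero children

Fix: Switch to LEFT JOIN to retain unmatched parent rows

Corrected query:
SELECT p.name, COUNT(c.id) FROM customers p LEFT JOIN purchases c ON c.customer_id = p.id GROUP BY p.name

Result:
name  | COUNT(c.id)
------+------------
Bob   | 3          
Dave  | 1          
Eve   | 0          
Grace | 2          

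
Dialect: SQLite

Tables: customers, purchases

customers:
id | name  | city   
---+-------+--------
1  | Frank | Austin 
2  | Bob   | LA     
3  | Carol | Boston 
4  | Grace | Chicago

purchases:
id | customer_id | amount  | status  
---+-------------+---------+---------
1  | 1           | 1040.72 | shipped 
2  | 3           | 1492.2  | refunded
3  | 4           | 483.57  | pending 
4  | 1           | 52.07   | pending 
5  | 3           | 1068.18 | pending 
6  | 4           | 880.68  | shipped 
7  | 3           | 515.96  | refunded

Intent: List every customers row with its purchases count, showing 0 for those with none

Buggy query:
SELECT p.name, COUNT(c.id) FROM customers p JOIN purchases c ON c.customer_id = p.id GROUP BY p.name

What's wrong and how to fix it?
Bug: INNER JOIN drops customers rows that have no matching purchases rows

Fix: Switch to LEFT JOIN to retain unmatched parent rows

Corrected query:
SELECT p.name, COUNT(c.id) FROM customers p LEFT JOIN purchases c ON c.customer_id = p.id GROUP BY p.name

Result:
name  | COUNT(c.id)
------+------------
Bob   | 0          
Carol | 3          
Frank | 2          
Grace | 2          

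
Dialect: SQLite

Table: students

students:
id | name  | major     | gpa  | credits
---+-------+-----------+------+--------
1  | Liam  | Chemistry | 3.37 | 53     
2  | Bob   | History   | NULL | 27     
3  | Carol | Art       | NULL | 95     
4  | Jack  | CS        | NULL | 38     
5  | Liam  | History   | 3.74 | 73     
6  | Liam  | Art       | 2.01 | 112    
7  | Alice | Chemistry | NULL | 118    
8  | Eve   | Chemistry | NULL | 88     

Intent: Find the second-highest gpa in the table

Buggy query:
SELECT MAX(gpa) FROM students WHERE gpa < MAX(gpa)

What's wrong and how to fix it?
Bug: MAX(gpa) on the right of the comparison is an aggregate-in-WHERE error

Fix: Put the inner MAX in a scalar subquery

Corrected query:
SELECT MAX(gpa) FROM students WHERE gpa < (SELECT MAX(gpa) FROM students)

Result:
MAX(gpa)
--------
3.37    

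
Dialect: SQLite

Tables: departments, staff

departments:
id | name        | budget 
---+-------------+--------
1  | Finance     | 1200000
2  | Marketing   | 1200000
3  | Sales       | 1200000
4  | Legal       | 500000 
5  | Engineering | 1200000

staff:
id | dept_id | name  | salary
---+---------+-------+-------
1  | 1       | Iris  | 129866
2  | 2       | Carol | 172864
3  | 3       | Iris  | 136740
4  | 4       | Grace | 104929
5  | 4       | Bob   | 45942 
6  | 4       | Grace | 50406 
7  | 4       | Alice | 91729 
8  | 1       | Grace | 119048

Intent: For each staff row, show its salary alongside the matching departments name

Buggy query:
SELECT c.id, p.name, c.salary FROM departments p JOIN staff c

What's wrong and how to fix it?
Bug: Missing join condition: each staff row is matched to all departments rows instead of just its own

Fix: Add ON c.dept_id = p.id to the JOIN

Corrected query:
SELECT c.id, p.name, c.salary FROM departments p JOIN staff c ON c.dept_id = p.id

Result:
id | name      | salary
---+-----------+-------
1  | Finance   | 129866
2  | Marketing | 172864
3  | Sales     | 136740
4  | Legal     | 104929
5  | Legal     | 45942 
6  | Legal     | 50406 
7  | Legal     | 91729 
8  | Finance   | 119048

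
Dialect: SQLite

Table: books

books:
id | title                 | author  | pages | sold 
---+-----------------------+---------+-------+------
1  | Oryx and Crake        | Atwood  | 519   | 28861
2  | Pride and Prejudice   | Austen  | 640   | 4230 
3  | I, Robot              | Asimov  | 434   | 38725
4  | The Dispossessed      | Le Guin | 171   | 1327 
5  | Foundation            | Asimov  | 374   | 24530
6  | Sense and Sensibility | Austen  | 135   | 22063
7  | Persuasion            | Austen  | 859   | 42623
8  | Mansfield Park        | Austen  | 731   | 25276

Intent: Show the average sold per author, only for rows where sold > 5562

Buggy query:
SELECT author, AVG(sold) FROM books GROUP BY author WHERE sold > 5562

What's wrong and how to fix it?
Bug: Row-level WHERE must come before GROUP BY in the clause order

Fix: Move the WHERE clause before GROUP BY

Corrected query:
SELECT author, AVG(sold) FROM books WHERE sold > 5562 GROUP BY author

Result:
author | AVG(sold)   
-------+-------------
Asimov | 31627.5     
Atwood | 28861       
Austen | 29987.333333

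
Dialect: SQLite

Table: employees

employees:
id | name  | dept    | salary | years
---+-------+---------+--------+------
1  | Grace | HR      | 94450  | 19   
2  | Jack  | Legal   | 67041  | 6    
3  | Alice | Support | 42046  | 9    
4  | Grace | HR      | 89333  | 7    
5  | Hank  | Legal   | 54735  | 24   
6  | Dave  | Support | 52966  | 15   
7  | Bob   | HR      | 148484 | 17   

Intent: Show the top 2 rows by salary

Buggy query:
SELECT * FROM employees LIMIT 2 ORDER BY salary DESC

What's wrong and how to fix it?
Bug: ORDER BY cannot follow LIMIT; LIMIT is the final clause

Fix: Swap the clauses: ORDER BY first, then LIMIT

Corrected query:
SELECT * FROM employees ORDER BY salary DESC LIMIT 2

Result:
id | name  | dept | salary | years
---+-------+------+--------+------
7  | Bob   | HR   | 148484 | 17   
1  | Grace | HR   | 94450  | 19   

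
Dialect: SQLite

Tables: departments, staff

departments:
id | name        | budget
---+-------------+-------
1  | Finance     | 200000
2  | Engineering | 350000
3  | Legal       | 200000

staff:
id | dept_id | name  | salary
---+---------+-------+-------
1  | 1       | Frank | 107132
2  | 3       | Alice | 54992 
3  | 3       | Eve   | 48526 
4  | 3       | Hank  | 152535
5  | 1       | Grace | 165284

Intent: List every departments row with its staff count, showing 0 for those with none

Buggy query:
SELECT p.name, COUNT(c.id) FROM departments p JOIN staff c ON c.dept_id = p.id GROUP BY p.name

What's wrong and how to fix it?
Bug: An inner join excludes parents with zero children

Fix: Use LEFT JOIN so parents without children still appear (COUNT(c.id) gives 0)

Corrected query:
SELECT p.name, COUNT(c.id) FROM departments p LEFT JOIN staff c ON c.dept_id = p.id GROUP BY p.name

Result:
name        | COUNT(c.id)
------------+------------
Engineering | 0          
Finance     | 2          
Legal       | 3          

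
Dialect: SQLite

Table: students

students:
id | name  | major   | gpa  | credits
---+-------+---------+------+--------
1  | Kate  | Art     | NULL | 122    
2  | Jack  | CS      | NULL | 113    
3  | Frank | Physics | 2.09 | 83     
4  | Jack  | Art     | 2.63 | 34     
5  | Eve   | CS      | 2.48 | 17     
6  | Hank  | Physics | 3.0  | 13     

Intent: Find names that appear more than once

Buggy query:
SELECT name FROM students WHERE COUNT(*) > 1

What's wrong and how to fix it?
Bug: COUNT(*) is an aggregate and cannot be used in WHERE

Fix: Group first, then use HAVING for the count condition

Corrected query:
SELECT name FROM students GROUP BY name HAVING COUNT(*) > 1

Result:
name
----
Jack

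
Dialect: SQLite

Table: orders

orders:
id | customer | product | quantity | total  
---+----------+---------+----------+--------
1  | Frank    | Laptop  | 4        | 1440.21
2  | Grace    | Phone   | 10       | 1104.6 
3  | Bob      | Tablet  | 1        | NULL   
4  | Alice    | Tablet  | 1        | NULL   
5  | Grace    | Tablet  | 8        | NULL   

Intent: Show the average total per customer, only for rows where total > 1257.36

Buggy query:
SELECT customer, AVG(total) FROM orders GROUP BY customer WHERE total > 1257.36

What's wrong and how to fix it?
Bug: Row-level WHERE must come before GROUP BY in the clause order

Fix: Move the WHERE clause before GROUP BY

Corrected query:
SELECT customer, AVG(total) FROM orders WHERE total > 1257.36 GROUP BY customer

Result:
customer | AVG(total)
---------+-----------
Frank    | 1440.21   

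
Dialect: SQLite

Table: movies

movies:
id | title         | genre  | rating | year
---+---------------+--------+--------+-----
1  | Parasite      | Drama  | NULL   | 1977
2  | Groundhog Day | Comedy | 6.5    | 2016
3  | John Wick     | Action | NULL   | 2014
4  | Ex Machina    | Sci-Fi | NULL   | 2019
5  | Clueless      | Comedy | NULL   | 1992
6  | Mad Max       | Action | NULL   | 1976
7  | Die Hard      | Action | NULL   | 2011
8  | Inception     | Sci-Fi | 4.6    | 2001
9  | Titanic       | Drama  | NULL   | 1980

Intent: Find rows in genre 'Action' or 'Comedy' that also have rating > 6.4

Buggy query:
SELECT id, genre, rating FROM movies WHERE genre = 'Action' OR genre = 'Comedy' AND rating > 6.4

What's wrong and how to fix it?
Bug: Without parentheses, AND is evaluated before OR, so the rating filter only applies to the 'Comedy' branch

Fix: Add parentheses around the OR so the AND applies to both alternatives

Corrected query:
SELECT id, genre, rating FROM movies WHERE (genre = 'Action' OR genre = 'Comedy') AND rating > 6.4

Result:
id | genre  | rating
---+--------+-------
2  | Comedy | 6.5   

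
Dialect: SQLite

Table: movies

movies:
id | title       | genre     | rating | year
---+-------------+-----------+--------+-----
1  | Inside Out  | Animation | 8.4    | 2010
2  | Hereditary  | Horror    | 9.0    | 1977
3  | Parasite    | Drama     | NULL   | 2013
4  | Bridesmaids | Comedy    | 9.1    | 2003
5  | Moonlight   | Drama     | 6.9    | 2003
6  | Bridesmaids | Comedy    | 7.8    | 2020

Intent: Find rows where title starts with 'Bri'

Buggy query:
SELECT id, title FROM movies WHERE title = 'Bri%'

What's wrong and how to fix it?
Bug: '=' compares the literal string including the % character; pattern matching needs LIKE

Fix: Use LIKE for wildcard pattern matching

Corrected query:
SELECT id, title FROM movies WHERE title LIKE 'Bri%'

Result:
id | title      
---+------------
4  | Bridesmaids
6  | Bridesmaids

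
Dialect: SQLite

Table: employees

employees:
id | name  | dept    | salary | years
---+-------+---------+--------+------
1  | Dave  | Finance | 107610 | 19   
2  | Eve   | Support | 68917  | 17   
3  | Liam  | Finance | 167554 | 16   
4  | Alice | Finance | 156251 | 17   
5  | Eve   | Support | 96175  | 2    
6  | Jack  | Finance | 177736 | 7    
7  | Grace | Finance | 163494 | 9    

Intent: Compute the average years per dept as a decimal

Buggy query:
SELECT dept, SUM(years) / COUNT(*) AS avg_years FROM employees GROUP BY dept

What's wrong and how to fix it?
Bug: SUM(years) and COUNT(*) are both integers; the division truncates the fractional part

Fix: Multiply by 1.0 (or CAST to REAL) to force floating-point division

Corrected query:
SELECT dept, SUM(years) * 1.0 / COUNT(*) AS avg_years FROM employees GROUP BY dept

Result:
dept    | avg_years
--------+----------
Finance | 13.6     
Support | 9.5      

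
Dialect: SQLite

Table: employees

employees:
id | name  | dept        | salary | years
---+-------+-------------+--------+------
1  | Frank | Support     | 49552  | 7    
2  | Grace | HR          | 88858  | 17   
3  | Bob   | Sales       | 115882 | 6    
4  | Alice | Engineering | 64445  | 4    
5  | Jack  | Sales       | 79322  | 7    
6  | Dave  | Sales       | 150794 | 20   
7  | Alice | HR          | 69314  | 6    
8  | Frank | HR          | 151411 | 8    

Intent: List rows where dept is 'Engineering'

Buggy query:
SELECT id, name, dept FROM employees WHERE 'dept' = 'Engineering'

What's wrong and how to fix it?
Bug: 'dept' in single quotes is a string literal, not the column; the comparison is literal-vs-literal and never true

Fix: Remove the quotes around the column name (or use double quotes for an identifier)

Corrected query:
SELECT id, name, dept FROM employees WHERE dept = 'Engineering'

Result:
id | name  | dept       
---+-------+------------
4  | Alice | Engineering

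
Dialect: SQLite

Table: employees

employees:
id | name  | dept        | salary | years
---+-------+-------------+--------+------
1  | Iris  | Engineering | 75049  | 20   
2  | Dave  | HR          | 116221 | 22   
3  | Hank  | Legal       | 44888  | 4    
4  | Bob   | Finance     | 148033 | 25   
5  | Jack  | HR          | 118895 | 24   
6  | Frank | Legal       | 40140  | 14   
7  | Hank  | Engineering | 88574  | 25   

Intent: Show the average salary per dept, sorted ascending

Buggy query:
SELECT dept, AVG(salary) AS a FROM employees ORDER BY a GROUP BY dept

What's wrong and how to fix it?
Bug: GROUP BY must precede ORDER BY

Fix: Reorder: SELECT … FROM … GROUP BY … ORDER BY …

Corrected query:
SELECT dept, AVG(salary) AS a FROM employees GROUP BY dept ORDER BY a

Result:
dept        | a      
------------+--------
Legal       | 42514  
Engineering | 81811.5
HR          | 117558 
Finance     | 148033 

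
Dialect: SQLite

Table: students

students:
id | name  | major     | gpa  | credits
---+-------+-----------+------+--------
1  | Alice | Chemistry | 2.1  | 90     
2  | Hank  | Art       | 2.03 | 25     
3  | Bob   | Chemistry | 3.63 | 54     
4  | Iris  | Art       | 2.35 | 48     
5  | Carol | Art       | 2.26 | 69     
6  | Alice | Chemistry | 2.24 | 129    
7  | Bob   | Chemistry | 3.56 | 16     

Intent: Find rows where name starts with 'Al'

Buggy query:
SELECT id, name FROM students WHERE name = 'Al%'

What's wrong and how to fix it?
Bug: Wildcards only work with LIKE; '=' treats '%' as a literal character

Fix: Use LIKE for wildcard pattern matching

Corrected query:
SELECT id, name FROM students WHERE name LIKE 'Al%'

Result:
id | name 
---+------
1  | Alice
6  | Alice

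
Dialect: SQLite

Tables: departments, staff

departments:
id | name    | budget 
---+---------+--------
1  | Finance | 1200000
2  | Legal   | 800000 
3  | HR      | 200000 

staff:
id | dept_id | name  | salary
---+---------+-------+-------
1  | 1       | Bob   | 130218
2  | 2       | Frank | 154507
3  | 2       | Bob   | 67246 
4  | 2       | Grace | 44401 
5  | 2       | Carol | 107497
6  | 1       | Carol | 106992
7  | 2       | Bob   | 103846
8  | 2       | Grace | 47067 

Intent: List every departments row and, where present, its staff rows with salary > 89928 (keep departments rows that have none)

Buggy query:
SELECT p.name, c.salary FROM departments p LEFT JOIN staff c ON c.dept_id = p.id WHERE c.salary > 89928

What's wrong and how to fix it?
Bug: A WHERE condition on the right-hand table after LEFT JOIN drops unmatched parents

Fix: Move the right-table condition into the ON clause so unmatched parents are kept

Corrected query:
SELECT p.name, c.salary FROM departments p LEFT JOIN staff c ON c.dept_id = p.id AND c.salary > 89928

Result:
name    | salary
--------+-------
Finance | 106992
Finance | 130218
Legal   | 103846
Legal   | 107497
Legal   | 154507
HR      | NULL  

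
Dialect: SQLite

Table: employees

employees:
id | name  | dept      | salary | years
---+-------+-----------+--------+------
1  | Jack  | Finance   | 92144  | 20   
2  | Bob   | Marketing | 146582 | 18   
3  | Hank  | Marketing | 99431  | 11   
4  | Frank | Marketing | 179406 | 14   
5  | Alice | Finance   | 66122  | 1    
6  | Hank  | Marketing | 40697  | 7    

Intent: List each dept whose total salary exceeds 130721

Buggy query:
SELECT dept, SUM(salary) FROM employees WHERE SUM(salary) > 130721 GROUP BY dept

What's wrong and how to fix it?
Bug: Aggregate functions cannot appear in a WHERE clause

Fix: Use HAVING (which filters groups after aggregation) instead of WHERE

Corrected query:
SELECT dept, SUM(salary) FROM employees GROUP BY dept HAVING SUM(salary) > 130721

Result:
dept      | SUM(salary)
----------+------------
Finance   | 158266     
Marketing | 466116     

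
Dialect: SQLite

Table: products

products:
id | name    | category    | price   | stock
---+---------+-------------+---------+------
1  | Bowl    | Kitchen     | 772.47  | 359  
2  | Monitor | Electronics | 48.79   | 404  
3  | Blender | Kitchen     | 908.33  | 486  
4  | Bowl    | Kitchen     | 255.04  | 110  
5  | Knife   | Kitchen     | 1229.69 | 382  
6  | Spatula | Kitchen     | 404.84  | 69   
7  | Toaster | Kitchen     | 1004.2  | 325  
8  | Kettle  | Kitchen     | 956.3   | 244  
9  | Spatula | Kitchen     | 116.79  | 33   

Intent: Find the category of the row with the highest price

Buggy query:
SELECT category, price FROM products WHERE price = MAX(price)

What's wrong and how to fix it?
Bug: WHERE is evaluated per row; an aggregate over the whole table isn't defined there

Fix: Wrap MAX in a scalar subquery so WHERE compares against a single value

Corrected query:
SELECT category, price FROM products WHERE price = (SELECT MAX(price) FROM products)

Result:
category | price  
---------+--------
Kitchen  | 1229.69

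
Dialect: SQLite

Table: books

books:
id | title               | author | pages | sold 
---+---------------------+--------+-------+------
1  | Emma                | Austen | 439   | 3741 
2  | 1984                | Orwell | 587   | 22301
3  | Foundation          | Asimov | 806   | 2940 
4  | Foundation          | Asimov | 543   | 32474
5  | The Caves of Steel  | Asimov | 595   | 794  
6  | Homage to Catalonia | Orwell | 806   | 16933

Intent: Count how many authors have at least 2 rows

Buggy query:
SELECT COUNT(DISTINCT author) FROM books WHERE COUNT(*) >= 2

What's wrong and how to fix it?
Bug: COUNT(*) cannot appear in WHERE; the per-group count doesn't exist yet

Fix: Group first with HAVING COUNT(*) >= 2, then COUNT the resulting groups

Corrected query:
SELECT COUNT(*) FROM (SELECT author FROM books GROUP BY author HAVING COUNT(*) >= 2)

Result:
COUNT(*)
--------
2       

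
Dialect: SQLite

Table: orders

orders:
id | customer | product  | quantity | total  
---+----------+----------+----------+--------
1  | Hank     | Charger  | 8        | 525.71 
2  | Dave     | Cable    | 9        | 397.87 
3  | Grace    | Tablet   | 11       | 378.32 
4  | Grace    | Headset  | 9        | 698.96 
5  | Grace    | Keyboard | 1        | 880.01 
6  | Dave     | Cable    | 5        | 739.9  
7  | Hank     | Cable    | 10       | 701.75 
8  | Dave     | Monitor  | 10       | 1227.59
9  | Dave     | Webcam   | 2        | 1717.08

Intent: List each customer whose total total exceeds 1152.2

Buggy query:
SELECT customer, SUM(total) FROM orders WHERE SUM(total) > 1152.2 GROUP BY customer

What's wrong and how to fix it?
Bug: Aggregate functions cannot appear in a WHERE clause

Fix: Use HAVING (which filters groups after aggregation) instead of WHERE

Corrected query:
SELECT customer, SUM(total) FROM orders GROUP BY customer HAVING SUM(total) > 1152.2

Result:
customer | SUM(total)
---------+-----------
Dave     | 4082.44   
Grace    | 1957.29   
Hank     | 1227.46   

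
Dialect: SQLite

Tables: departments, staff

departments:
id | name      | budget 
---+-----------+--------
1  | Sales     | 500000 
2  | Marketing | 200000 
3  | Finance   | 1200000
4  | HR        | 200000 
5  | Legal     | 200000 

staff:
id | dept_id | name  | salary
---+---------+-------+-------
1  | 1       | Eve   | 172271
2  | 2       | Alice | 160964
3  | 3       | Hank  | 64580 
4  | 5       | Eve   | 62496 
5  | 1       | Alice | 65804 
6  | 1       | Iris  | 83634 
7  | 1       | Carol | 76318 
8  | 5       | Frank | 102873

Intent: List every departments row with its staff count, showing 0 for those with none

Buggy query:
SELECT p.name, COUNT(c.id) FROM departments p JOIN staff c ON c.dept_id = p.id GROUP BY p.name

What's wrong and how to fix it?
Bug: INNER JOIN drops departments rows that have no matching staff rows

Fix: Use LEFT JOIN so parents without children still appear (COUNT(c.id) gives 0)

Corrected query:
SELECT p.name, COUNT(c.id) FROM departments p LEFT JOIN staff c ON c.dept_id = p.id GROUP BY p.name

Result:
name      | COUNT(c.id)
----------+------------
Finance   | 1          
HR        | 0          
Legal     | 2          
Marketing | 1          
Sales     | 4          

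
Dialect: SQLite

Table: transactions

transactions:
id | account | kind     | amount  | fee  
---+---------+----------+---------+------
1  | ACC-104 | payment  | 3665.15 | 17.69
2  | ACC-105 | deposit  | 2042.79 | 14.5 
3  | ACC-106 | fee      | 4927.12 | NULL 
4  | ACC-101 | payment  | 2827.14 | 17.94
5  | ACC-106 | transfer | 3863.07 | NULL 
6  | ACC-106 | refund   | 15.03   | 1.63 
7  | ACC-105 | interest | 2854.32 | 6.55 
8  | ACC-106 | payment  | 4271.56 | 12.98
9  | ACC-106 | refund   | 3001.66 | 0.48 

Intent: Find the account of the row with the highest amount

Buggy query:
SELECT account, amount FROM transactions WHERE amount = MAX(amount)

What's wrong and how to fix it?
Bug: WHERE is evaluated per row; an aggregate over the whole table isn't defined there

Fix: Use a subquery: WHERE amount = (SELECT MAX(amount) FROM transactions)

Corrected query:
SELECT account, amount FROM transactions WHERE amount = (SELECT MAX(amount) FROM transactions)

Result:
account | amount 
--------+--------
ACC-106 | 4927.12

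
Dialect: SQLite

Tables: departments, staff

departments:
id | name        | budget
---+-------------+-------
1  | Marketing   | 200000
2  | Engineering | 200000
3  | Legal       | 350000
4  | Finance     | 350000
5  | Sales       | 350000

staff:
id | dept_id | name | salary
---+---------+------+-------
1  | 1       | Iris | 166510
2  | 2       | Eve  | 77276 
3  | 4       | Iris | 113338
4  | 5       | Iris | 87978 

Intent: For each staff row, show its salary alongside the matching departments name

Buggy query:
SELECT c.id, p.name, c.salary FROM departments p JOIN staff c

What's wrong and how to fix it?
Bug: JOIN with no ON clause produces a cartesian product; every staff row pairs with every departments row

Fix: Specify the join condition linking the foreign key to the parent id

Corrected query:
SELECT c.id, p.name, c.salary FROM departments p JOIN staff c ON c.dept_id = p.id

Result:
id | name        | salary
---+-------------+-------
1  | Marketing   | 166510
2  | Engineering | 77276 
3  | Finance     | 113338
4  | Sales       | 87978 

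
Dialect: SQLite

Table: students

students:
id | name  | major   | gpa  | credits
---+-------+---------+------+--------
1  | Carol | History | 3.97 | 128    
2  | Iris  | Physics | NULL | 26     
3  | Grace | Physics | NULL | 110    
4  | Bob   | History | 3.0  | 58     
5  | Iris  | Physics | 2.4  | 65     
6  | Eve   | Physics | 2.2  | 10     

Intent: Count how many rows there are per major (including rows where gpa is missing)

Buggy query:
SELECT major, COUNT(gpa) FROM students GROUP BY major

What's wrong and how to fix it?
Bug: COUNT(gpa) skips NULLs, so groups with missing gpa are undercounted

Fix: Replace COUNT(gpa) with COUNT(*)

Corrected query:
SELECT major, COUNT(*) FROM students GROUP BY major

Result:
major   | COUNT(*)
--------+---------
History | 2       
Physics | 4       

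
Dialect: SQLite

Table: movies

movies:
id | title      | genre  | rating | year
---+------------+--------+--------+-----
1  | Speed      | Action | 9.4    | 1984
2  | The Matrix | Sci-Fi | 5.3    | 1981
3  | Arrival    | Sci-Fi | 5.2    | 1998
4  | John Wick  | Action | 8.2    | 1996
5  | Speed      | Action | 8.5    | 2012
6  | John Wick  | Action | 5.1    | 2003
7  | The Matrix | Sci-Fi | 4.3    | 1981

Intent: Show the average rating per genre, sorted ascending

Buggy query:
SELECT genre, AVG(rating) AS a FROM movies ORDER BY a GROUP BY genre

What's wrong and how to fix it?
Bug: GROUP BY must precede ORDER BY

Fix: Move ORDER BY to the end, after GROUP BY

Corrected query:
SELECT genre, AVG(rating) AS a FROM movies GROUP BY genre ORDER BY a

Result:
genre  | a       
-------+---------
Sci-Fi | 4.933333
Action | 7.8     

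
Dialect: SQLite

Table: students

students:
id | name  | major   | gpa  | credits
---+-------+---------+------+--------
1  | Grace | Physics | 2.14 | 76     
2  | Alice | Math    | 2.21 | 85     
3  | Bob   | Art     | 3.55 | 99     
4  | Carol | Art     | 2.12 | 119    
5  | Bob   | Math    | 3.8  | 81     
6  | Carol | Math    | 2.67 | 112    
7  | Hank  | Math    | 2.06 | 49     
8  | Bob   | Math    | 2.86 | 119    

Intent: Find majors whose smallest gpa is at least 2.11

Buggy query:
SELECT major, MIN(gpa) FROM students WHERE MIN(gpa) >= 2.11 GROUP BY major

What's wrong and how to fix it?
Bug: MIN() in WHERE is a misuse of aggregate

Fix: Use HAVING for the per-group MIN condition

Corrected query:
SELECT major, MIN(gpa) FROM students GROUP BY major HAVING MIN(gpa) >= 2.11

Result:
major   | MIN(gpa)
--------+---------
Art     | 2.12    
Physics | 2.14    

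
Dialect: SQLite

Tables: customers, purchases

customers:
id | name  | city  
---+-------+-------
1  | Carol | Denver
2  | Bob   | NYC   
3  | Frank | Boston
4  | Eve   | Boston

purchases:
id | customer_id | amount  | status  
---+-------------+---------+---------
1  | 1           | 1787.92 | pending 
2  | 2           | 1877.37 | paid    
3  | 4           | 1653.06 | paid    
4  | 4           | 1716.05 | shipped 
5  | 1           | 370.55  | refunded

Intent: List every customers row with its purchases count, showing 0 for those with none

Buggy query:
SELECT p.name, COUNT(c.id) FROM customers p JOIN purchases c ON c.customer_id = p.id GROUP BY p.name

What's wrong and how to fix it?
Bug: An inner join excludes parents with zero children

Fix: Switch to LEFT JOIN to retain unmatched parent rows

Corrected query:
SELECT p.name, COUNT(c.id) FROM customers p LEFT JOIN purchases c ON c.customer_id = p.id GROUP BY p.name

Result:
name  | COUNT(c.id)
------+------------
Bob   | 1          
Carol | 2          
Eve   | 2          
Frank | 0          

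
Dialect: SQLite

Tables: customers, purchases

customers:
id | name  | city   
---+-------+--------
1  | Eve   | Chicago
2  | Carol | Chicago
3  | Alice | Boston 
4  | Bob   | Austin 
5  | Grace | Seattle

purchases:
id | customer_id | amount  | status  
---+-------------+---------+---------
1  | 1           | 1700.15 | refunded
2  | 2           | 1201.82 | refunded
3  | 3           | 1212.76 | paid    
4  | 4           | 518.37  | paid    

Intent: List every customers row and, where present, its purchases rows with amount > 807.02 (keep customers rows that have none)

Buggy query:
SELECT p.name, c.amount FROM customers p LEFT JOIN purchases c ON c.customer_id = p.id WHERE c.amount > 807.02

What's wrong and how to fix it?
Bug: Filtering c.amount in WHERE discards the NULL rows produced by LEFT JOIN, turning it into an inner join

Fix: Put 'c.amount > 807.02' in the JOIN's ON clause instead of WHERE

Corrected query:
SELECT p.name, c.amount FROM customers p LEFT JOIN purchases c ON c.customer_id = p.id AND c.amount > 807.02

Result:
name  | amount 
------+--------
Eve   | 1700.15
Carol | 1201.82
Alice | 1212.76
Bob   | NULL   
Grace | NULL   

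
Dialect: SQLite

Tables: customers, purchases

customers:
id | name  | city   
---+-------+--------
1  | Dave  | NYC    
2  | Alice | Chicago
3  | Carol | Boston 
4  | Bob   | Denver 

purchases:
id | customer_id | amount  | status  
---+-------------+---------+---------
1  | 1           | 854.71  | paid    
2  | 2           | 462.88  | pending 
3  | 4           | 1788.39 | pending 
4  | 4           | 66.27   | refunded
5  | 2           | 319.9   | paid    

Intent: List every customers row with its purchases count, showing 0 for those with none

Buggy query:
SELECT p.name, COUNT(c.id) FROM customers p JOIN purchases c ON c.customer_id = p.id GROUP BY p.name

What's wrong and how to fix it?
Bug: INNER JOIN drops customers rows that have no matching purchases rows

Fix: Switch to LEFT JOIN to retain unmatched parent rows

Corrected query:
SELECT p.name, COUNT(c.id) FROM customers p LEFT JOIN purchases c ON c.customer_id = p.id GROUP BY p.name

Result:
name  | COUNT(c.id)
------+------------
Alice | 2          
Bob   | 2          
Carol | 0          
Dave  | 1          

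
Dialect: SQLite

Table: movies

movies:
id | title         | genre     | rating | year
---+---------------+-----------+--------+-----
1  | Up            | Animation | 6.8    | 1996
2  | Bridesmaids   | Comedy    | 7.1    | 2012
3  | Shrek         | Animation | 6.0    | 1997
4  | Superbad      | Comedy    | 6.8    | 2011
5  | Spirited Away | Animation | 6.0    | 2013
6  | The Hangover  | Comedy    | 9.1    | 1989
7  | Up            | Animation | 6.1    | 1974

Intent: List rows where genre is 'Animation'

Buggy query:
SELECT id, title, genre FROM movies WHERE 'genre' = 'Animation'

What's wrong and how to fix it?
Bug: 'genre' in single quotes is a string literal, not the column; the comparison is literal-vs-literal and never true

Fix: Remove the quotes around the column name (or use double quotes for an identifier)

Corrected query:
SELECT id, title, genre FROM movies WHERE genre = 'Animation'

Result:
id | title         | genre    
---+---------------+----------
1  | Up            | Animation
3  | Shrek         | Animation
5  | Spirited Away | Animation
7  | Up            | Animation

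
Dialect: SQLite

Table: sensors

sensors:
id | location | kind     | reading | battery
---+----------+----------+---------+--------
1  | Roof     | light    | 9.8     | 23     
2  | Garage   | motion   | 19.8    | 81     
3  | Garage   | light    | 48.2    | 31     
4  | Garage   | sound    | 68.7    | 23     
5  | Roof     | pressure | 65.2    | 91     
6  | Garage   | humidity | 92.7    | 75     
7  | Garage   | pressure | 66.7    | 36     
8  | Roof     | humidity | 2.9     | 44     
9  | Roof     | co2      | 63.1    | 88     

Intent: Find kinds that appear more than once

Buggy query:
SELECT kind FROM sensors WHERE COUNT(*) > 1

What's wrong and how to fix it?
Bug: WHERE can't reference COUNT(*); aggregates are computed after WHERE

Fix: GROUP BY kind, then filter groups with HAVING COUNT(*) > 1

Corrected query:
SELECT kind FROM sensors GROUP BY kind HAVING COUNT(*) > 1

Result:
kind    
--------
humidity
light   
pressure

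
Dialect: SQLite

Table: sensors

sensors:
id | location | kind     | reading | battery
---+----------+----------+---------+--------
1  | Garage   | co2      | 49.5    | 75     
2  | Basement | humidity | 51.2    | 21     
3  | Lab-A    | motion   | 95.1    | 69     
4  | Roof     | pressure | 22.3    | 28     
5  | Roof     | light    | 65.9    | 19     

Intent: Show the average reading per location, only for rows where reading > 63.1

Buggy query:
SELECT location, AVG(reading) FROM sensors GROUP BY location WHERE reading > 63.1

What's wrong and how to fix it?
Bug: WHERE cannot follow GROUP BY

Fix: Place WHERE between FROM and GROUP BY

Corrected query:
SELECT location, AVG(reading) FROM sensors WHERE reading > 63.1 GROUP BY location

Result:
location | AVG(reading)
---------+-------------
Lab-A    | 95.1        
Roof     | 65.9        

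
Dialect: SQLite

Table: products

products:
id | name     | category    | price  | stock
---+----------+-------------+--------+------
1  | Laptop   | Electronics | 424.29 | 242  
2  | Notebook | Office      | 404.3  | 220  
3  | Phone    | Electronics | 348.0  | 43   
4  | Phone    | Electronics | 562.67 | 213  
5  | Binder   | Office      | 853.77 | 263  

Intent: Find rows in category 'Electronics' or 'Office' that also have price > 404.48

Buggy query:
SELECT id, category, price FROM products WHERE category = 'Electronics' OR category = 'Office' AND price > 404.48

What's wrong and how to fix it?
Bug: AND binds tighter than OR, so this parses as category = 'Electronics' OR (category = 'Office' AND price > 404.48)

Fix: Add parentheses around the OR so the AND applies to both alternatives

Corrected query:
SELECT id, category, price FROM products WHERE (category = 'Electronics' OR category = 'Office') AND price > 404.48

Result:
id | category    | price 
---+-------------+-------
1  | Electronics | 424.29
4  | Electronics | 562.67
5  | Office      | 853.77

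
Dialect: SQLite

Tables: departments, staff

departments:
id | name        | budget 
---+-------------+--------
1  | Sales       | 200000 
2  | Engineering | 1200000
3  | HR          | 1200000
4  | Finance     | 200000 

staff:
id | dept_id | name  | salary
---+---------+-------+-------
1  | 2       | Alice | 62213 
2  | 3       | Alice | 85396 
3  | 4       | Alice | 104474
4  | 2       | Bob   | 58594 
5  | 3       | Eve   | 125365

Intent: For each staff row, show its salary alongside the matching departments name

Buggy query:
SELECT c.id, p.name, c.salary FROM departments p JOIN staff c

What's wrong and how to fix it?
Bug: JOIN with no ON clause produces a cartesian product; every staff row pairs with every departments row

Fix: Specify the join condition linking the foreign key to the parent id

Corrected query:
SELECT c.id, p.name, c.salary FROM departments p JOIN staff c ON c.dept_id = p.id

Result:
id | name        | salary
---+-------------+-------
1  | Engineering | 62213 
2  | HR          | 85396 
3  | Finance     | 104474
4  | Engineering | 58594 
5  | HR          | 125365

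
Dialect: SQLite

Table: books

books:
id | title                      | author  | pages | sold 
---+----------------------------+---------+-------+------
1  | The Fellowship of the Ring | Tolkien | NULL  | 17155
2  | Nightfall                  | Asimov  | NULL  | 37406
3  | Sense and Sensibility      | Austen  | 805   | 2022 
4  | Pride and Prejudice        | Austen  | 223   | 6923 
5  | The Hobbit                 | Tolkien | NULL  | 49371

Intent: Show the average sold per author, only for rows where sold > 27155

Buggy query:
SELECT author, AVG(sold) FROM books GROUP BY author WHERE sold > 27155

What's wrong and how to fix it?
Bug: WHERE cannot follow GROUP BY

Fix: Move the WHERE clause before GROUP BY

Corrected query:
SELECT author, AVG(sold) FROM books WHERE sold > 27155 GROUP BY author

Result:
author  | AVG(sold)
--------+----------
Asimov  | 37406    
Tolkien | 49371    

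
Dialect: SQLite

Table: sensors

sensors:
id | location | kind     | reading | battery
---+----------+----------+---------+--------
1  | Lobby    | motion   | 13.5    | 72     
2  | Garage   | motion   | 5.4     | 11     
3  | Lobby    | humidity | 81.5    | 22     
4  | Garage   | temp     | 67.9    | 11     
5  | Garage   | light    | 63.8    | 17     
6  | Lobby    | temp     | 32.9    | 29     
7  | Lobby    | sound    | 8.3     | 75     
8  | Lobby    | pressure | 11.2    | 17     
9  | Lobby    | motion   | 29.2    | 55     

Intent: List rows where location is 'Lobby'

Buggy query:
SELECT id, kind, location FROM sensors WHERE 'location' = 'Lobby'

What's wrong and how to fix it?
Bug: Single quotes denote string literals in SQL; the column name is being compared as a constant string

Fix: Remove the quotes around the column name (or use double quotes for an identifier)

Corrected query:
SELECT id, kind, location FROM sensors WHERE location = 'Lobby'

Result:
id | kind     | location
---+----------+---------
1  | motion   | Lobby   
3  | humidity | Lobby   
6  | temp     | Lobby   
7  | sound    | Lobby   
8  | pressure | Lobby   
9  | motion   | Lobby   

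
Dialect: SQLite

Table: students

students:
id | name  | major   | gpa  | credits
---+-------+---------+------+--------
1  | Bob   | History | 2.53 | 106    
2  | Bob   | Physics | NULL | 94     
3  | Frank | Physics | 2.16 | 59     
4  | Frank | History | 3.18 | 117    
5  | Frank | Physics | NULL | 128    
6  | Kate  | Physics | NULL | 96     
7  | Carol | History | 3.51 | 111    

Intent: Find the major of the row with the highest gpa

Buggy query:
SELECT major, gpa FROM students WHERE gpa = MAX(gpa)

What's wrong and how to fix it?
Bug: MAX(gpa) is an aggregate and cannot be used directly in WHERE

Fix: Wrap MAX in a scalar subquery so WHERE compares against a single value

Corrected query:
SELECT major, gpa FROM students WHERE gpa = (SELECT MAX(gpa) FROM students)

Result:
major   | gpa 
--------+-----
History | 3.51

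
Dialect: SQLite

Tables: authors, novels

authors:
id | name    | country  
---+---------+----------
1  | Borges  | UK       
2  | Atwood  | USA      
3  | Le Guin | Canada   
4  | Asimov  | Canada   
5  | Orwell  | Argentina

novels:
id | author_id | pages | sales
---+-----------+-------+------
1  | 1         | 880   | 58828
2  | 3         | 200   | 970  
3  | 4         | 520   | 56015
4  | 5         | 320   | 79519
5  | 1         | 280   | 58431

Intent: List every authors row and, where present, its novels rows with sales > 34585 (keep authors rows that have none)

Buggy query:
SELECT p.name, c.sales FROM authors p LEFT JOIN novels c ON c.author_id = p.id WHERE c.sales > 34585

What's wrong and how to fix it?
Bug: Filtering c.sales in WHERE discards the NULL rows produced by LEFT JOIN, turning it into an inner join

Fix: Put 'c.sales > 34585' in the JOIN's ON clause instead of WHERE

Corrected query:
SELECT p.name, c.sales FROM authors p LEFT JOIN novels c ON c.author_id = p.id AND c.sales > 34585

Result:
name    | sales
--------+------
Borges  | 58431
Borges  | 58828
Atwood  | NULL 
Le Guin | NULL 
Asimov  | 56015
Orwell  | 79519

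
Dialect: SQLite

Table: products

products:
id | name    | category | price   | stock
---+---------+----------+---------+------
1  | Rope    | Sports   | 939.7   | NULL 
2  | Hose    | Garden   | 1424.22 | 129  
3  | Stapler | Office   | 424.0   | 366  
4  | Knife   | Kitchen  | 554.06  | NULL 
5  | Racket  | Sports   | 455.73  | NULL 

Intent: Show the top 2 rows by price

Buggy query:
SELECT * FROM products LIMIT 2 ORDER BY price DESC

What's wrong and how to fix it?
Bug: ORDER BY cannot follow LIMIT; LIMIT is the final clause

Fix: Swap the clauses: ORDER BY first, then LIMIT

Corrected query:
SELECT * FROM products ORDER BY price DESC LIMIT 2

Result:
id | name | category | price   | stock
---+------+----------+---------+------
2  | Hose | Garden   | 1424.22 | 129  
1  | Rope | Sports   | 939.7   | NULL 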